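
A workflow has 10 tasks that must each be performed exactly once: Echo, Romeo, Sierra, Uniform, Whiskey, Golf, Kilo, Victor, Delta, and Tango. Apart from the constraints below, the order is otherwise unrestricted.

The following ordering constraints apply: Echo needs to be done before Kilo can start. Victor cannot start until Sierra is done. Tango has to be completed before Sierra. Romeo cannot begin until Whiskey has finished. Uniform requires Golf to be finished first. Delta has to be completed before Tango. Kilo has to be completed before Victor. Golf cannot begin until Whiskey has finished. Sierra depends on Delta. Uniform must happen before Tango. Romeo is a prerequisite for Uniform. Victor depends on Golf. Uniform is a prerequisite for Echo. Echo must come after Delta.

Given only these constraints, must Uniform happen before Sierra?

Tracing the constraints gives a chain: Uniform → Tango → Sierra.
That forces Uniform before Sierra in every valid schedule.

Yes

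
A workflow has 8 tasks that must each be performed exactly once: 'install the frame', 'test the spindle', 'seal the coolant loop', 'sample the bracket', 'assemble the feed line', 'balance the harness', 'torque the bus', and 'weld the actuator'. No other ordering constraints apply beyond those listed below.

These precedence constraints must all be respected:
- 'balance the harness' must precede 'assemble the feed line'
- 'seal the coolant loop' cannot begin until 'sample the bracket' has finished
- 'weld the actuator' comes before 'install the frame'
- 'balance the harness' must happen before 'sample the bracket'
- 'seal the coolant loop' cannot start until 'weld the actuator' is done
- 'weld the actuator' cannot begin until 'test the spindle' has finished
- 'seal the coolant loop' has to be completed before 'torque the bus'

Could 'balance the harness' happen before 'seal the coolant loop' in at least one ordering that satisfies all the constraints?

The constraints force 'balance the harness' before 'seal the coolant loop', so yes — every valid ordering has 'balance the harness' earlier.

Yes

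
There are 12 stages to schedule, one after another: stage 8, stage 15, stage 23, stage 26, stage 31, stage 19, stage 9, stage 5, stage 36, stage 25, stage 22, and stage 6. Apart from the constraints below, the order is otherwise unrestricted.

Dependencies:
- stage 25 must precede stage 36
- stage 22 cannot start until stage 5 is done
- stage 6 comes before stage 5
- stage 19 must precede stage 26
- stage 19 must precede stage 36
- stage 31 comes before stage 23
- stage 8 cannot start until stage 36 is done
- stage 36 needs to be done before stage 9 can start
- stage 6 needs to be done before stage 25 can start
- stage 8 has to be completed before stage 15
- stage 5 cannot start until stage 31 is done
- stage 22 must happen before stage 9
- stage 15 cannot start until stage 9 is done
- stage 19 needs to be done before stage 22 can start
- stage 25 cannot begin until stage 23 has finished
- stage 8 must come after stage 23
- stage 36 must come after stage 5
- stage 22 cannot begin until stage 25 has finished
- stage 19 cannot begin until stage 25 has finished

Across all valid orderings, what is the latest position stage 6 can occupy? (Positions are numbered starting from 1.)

3

The stages that are forced after stage 6, directly or by a chain of constraints, are stage 8, stage 15, stage 26, stage 19, stage 9, stage 5, stage 36, stage 25, stage 22. That's 9 stages.
So at least 9 stages follow stage 6, putting stage 6 no later than position 3. That position is achievable by scheduling everything else first.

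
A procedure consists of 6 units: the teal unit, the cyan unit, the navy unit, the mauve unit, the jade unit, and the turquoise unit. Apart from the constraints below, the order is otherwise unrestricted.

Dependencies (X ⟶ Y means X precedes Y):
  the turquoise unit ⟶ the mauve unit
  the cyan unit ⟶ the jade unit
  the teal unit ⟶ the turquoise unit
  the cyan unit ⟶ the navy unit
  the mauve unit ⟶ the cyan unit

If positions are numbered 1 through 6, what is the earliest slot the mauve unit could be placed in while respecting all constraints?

3

Working backwards through the constraints from the mauve unit, its full set of required predecessors is the teal unit, the turquoise unit — 2 of them.
So at minimum 2 units come before the mauve unit, putting the mauve unit no earlier than position 3. That position is achievable by scheduling exactly those predecessors first.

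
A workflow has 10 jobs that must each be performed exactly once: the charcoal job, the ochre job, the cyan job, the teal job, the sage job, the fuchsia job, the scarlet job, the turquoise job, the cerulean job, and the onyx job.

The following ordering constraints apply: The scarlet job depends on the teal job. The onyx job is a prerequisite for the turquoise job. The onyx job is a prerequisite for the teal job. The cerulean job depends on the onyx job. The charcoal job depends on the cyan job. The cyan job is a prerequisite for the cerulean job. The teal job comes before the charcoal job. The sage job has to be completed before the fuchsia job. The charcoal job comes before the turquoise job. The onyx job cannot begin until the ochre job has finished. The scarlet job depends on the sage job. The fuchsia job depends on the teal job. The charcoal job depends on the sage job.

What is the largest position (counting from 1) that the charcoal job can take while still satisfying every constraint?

Following the constraints forward from the charcoal job, its only required successor is the turquoise job.
With 1 mandatory successor out of 10 jobs total, the latest slot for the charcoal job is 10−1 = 9, and it's reachable by doing all non-successors before the charcoal job.

9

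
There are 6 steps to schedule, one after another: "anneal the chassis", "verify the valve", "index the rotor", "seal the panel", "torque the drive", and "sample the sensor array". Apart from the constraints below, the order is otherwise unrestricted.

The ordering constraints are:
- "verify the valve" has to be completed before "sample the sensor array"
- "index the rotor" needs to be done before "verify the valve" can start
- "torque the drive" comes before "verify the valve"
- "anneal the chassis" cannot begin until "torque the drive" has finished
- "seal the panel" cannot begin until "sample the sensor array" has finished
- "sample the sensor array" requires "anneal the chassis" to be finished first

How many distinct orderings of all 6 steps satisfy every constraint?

5

2 steps have no prerequisites ("index the rotor", "torque the drive"), so any of them could come first.
Enumerating by repeatedly choosing an available step (one whose prerequisites are all placed) gives 5 distinct complete orderings.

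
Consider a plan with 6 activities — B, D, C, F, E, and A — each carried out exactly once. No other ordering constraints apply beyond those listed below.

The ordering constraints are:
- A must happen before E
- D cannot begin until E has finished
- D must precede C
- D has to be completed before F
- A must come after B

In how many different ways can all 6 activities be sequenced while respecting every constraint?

2

Only B has no prerequisites, so it must go first.
Enumerating by repeatedly choosing an available activity (one whose prerequisites are all placed) gives 2 distinct complete orderings.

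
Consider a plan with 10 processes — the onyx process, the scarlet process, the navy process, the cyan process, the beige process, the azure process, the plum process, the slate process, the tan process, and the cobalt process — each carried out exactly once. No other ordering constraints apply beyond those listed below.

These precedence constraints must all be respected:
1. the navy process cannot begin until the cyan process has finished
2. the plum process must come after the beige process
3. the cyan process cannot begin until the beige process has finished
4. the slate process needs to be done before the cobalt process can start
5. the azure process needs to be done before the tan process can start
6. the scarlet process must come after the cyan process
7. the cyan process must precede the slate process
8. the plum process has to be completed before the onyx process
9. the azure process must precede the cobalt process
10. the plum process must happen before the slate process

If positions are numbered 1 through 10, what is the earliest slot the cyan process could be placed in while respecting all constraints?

2

The only process forced before the cyan process (directly or transitively) is the beige process.
With 1 mandatory predecessor, the earliest the cyan process can sit is position 1+1 = 2, and placing just that one first achieves it.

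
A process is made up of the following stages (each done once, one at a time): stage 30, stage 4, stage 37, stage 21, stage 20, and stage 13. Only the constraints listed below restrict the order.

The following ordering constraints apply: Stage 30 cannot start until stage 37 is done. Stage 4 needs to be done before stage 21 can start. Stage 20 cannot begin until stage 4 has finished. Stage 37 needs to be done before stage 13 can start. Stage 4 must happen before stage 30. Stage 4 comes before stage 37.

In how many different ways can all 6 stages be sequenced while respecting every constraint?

Stage 4 is the only stage with nothing required before it, so every ordering starts there.
Systematically extending each partial ordering one stage at a time and counting, there are 40 complete orderings.

40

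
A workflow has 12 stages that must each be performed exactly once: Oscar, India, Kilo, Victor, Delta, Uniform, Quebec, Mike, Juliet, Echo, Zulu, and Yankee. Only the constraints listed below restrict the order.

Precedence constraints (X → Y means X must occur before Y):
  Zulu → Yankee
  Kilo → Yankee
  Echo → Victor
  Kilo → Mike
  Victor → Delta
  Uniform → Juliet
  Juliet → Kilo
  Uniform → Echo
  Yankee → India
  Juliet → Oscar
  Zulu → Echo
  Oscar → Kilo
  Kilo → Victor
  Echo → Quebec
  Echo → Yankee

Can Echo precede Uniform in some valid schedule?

No

The constraints give a chain Uniform → Echo, which forces Uniform before Echo.
So no valid ordering can have Echo before Uniform.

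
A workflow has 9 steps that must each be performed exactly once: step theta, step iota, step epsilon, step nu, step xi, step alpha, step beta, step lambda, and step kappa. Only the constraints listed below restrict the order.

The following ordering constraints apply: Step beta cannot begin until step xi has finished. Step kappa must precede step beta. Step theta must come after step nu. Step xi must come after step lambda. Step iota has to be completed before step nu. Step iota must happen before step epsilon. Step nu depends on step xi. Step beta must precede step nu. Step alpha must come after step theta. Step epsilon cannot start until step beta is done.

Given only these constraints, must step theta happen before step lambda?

In fact the dependencies run the other way: step lambda → step xi → step nu → step theta.
So step theta does not have to come before step lambda — it cannot.

No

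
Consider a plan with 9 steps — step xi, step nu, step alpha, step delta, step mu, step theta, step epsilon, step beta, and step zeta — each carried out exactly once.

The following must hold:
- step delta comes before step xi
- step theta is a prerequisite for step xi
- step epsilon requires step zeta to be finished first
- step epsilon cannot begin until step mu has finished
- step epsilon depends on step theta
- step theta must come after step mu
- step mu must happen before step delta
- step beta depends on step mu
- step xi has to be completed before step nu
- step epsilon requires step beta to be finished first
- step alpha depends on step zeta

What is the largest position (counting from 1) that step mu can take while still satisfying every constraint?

3

Every step that must follow step mu has to come after it. Tracing all chains starting from step mu, those steps are: step xi, step nu, step delta, step theta, step epsilon, step beta — 6 in total.
With 6 mandatory successors out of 9 steps total, the latest slot for step mu is 9−6 = 3, and it's reachable by doing all non-successors before step mu.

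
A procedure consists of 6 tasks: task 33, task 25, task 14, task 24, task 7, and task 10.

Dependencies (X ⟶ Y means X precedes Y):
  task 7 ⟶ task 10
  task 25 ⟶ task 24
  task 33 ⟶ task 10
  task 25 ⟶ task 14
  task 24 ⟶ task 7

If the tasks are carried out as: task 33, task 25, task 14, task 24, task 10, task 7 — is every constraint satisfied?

No

Here task 7 comes after task 10.
Since task 7 is required before task 10, the ordering is invalid.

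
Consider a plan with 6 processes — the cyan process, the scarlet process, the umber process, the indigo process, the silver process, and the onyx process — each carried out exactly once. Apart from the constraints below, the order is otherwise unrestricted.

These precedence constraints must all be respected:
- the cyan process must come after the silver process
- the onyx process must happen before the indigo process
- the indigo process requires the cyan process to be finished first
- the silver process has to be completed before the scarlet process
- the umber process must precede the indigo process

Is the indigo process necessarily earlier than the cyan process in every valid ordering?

No

The constraints actually force the cyan process before the indigo process (via the cyan process → the indigo process), not the other way around.
So the indigo process never precedes the cyan process.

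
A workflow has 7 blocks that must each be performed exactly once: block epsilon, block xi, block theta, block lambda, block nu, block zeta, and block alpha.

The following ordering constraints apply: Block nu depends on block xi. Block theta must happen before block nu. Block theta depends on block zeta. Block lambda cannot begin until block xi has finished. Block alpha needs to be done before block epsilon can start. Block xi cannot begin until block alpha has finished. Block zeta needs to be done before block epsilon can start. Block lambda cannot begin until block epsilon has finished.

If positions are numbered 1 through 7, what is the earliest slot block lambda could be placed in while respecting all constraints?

5

Every block that must precede block lambda has to come before it. Tracing all chains that end at block lambda, those blocks are: block epsilon, block xi, block zeta, block alpha — 4 in total.
So at minimum 4 blocks come before block lambda, putting block lambda no earlier than position 5. That position is achievable by scheduling exactly those predecessors first.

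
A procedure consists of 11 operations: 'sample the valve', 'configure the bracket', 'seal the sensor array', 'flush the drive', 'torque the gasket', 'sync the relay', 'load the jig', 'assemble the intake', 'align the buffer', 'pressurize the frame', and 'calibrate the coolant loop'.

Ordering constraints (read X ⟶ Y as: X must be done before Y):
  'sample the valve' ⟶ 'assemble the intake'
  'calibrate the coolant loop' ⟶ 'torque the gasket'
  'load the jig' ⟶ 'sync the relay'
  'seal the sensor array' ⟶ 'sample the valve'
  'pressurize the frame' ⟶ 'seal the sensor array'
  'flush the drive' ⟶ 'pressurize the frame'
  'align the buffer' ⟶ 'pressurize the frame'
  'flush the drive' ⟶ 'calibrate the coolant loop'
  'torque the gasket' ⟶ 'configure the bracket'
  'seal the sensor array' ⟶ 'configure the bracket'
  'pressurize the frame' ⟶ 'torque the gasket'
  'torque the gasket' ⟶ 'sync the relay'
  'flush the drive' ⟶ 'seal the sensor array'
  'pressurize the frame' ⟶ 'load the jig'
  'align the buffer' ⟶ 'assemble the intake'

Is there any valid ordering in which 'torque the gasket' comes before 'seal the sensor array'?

The constraints leave 'torque the gasket' and 'seal the sensor array' unordered relative to each other; nothing requires 'seal the sensor array' earlier.
That means at least one valid schedule has 'torque the gasket' before 'seal the sensor array'.

Yes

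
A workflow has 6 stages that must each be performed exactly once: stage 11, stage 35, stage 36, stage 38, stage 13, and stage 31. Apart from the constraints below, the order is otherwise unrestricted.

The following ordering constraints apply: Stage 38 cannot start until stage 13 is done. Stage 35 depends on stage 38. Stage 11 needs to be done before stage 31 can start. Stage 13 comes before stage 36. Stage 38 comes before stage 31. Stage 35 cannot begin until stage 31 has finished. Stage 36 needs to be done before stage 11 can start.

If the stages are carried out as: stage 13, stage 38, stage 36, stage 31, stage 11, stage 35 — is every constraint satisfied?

No

In the proposed order, stage 31 appears before stage 11.
But one of the constraints requires stage 11 before stage 31, so this ordering violates it.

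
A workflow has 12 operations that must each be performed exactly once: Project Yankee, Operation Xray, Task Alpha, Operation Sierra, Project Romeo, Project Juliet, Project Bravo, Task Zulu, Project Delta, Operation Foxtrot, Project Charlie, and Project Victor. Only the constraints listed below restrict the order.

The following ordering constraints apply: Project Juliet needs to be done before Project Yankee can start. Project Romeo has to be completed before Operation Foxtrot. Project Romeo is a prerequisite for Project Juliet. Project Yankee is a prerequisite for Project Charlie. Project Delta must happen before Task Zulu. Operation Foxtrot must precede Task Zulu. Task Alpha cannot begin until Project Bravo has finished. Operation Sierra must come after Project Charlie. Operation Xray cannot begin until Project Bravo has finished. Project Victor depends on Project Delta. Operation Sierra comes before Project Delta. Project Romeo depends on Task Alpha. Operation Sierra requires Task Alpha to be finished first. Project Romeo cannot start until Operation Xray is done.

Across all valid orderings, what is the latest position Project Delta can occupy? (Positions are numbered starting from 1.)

10

Following every chain forward from Project Delta, the operations that must come later are Task Zulu, Project Victor — 2 of them.
So at least 2 operations follow Project Delta, putting Project Delta no later than position 10. That position is achievable by scheduling everything else first.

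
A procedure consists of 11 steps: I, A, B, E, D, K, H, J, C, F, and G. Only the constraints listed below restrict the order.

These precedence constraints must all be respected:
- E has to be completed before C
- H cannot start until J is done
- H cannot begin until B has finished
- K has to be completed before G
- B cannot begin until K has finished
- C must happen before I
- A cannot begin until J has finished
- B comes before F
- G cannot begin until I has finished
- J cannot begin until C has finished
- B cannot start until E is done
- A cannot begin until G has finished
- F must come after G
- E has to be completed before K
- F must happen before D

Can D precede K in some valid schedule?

The constraints give a chain K → G → F → D, which forces K before D.
So no valid ordering can have D before K.

No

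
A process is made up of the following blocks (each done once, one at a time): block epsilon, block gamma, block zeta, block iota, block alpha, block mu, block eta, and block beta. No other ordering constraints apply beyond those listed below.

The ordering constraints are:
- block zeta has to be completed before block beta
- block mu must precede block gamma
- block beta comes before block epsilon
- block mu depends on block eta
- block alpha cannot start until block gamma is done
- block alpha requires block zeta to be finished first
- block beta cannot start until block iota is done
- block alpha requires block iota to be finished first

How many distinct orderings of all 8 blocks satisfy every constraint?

130

3 blocks have no prerequisites (block zeta, block iota, block eta), so any of them could come first.
Enumerating by repeatedly choosing an available block (one whose prerequisites are all placed) gives 130 distinct complete orderings.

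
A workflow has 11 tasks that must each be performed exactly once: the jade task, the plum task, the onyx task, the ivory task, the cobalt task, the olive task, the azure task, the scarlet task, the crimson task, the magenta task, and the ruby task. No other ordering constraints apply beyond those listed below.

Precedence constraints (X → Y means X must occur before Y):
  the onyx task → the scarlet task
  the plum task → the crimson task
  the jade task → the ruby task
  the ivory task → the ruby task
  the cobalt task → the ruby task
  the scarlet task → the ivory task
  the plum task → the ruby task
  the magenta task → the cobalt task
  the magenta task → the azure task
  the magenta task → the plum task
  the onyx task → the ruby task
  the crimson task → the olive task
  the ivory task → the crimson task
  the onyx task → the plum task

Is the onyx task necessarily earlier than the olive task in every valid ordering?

Following the dependencies: the onyx task → the plum task → the crimson task → the olive task.
Hence the onyx task necessarily comes before the olive task.

Yes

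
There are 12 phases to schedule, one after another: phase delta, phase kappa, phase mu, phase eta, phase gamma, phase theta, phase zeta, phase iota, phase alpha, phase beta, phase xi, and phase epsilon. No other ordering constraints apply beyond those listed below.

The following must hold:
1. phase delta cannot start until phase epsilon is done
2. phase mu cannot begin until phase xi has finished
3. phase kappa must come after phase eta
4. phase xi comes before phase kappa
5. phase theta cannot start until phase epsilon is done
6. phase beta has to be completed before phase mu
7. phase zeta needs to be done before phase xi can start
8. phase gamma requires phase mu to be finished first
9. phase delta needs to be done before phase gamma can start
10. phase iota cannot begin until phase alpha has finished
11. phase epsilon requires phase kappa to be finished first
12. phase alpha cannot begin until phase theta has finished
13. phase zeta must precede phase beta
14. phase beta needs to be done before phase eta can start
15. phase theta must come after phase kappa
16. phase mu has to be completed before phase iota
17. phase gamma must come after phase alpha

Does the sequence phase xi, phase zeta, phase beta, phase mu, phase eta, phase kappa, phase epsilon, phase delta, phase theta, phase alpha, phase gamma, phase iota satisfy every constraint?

No

In the proposed order, phase xi appears before phase zeta.
But one of the constraints requires phase zeta before phase xi, so this ordering violates it.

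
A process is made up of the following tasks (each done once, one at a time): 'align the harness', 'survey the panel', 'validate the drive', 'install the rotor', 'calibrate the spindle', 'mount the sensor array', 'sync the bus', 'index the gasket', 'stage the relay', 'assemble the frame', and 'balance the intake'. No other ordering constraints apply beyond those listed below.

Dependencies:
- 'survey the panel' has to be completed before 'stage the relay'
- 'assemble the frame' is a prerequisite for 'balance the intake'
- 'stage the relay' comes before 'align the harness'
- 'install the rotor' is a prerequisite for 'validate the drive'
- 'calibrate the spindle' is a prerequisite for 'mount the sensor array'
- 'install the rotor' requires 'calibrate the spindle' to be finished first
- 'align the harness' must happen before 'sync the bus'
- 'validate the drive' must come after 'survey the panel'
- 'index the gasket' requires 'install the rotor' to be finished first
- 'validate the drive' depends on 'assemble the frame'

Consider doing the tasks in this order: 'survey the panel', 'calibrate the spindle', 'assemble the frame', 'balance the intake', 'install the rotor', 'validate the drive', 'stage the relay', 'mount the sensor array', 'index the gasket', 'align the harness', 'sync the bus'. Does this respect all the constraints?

Yes

Every stated constraint is respected: 'calibrate the spindle' sits at position 2, ahead of 'mount the sensor array' at position 8, and each of the other listed pairs likewise has the predecessor earlier in the sequence.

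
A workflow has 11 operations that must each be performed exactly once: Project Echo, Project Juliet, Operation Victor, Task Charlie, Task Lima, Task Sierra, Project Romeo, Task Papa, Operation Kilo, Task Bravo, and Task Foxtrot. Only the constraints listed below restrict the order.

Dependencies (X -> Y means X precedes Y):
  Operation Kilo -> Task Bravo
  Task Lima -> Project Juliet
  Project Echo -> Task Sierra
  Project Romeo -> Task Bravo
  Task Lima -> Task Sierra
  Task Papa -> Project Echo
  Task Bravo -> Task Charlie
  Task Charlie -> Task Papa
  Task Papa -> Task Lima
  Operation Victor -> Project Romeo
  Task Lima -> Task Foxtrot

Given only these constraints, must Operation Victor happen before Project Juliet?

Yes

Tracing the constraints gives a chain: Operation Victor → Project Romeo → Task Bravo → Task Charlie → Task Papa → Task Lima → Project Juliet.
Hence Operation Victor necessarily comes before Project Juliet.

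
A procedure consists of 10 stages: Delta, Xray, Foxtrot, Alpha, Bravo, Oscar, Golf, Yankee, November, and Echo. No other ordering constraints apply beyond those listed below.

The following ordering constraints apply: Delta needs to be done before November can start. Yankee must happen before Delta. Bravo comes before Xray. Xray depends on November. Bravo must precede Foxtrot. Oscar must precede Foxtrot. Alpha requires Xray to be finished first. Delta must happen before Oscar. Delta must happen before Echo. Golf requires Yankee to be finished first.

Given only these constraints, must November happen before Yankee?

No

The constraints actually force Yankee before November (via Yankee → Delta → November), not the other way around.
So November does not have to come before Yankee — it cannot.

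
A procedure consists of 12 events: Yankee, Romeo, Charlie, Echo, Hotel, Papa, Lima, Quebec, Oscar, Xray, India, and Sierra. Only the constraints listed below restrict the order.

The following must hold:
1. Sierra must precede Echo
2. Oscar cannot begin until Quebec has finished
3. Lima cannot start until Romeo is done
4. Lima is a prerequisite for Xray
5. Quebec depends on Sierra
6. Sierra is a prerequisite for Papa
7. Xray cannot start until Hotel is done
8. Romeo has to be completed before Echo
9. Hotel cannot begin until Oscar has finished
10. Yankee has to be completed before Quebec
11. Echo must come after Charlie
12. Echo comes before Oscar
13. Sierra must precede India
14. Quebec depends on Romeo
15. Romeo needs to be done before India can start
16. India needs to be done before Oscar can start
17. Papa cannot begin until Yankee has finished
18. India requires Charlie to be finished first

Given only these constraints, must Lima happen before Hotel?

Nothing in the constraints links Lima and Hotel; they are unordered relative to each other.
A valid ordering placing Hotel before Lima exists, so the answer is no.

No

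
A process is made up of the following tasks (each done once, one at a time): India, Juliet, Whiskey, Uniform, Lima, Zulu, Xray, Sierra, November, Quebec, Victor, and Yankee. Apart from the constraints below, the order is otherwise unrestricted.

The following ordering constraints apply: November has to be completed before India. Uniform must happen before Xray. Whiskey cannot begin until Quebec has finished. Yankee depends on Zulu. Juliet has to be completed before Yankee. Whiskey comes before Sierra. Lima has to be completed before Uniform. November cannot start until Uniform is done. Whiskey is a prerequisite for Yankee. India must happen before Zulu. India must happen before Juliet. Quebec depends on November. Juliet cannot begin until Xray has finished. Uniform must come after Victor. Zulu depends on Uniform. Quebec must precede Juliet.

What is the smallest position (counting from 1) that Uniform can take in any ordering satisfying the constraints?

Working backwards through the constraints from Uniform, its full set of required predecessors is Lima, Victor — 2 of them.
So at minimum 2 tasks come before Uniform, putting Uniform no earlier than position 3. That position is achievable by scheduling exactly those predecessors first.

3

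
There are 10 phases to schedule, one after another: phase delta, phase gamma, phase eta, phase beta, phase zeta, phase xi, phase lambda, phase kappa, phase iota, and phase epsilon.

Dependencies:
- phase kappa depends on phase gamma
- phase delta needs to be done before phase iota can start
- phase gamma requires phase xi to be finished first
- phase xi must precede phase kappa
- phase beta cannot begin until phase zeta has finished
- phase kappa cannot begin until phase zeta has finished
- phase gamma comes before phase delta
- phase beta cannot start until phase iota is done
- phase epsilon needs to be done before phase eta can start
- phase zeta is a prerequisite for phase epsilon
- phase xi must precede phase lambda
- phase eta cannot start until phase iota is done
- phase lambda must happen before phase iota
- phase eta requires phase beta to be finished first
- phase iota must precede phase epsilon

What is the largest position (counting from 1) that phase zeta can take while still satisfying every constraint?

Every phase that must follow phase zeta has to come after it. Tracing all chains starting from phase zeta, those phases are: phase eta, phase beta, phase kappa, phase epsilon — 4 in total.
So at least 4 phases follow phase zeta, putting phase zeta no later than position 6. That position is achievable by scheduling everything else first.

6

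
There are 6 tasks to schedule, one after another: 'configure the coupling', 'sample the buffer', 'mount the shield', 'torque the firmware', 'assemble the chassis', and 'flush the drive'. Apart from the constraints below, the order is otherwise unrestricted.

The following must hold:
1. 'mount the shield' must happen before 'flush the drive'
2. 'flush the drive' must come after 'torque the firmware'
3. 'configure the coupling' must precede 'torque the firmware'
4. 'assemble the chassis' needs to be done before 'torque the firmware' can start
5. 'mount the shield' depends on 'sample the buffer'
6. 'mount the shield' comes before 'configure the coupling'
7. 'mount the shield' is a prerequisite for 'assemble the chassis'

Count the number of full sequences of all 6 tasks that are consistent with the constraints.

Only 'sample the buffer' has no prerequisites, so it must go first.
Counting all ways to extend the partial order to a total order gives 2.

2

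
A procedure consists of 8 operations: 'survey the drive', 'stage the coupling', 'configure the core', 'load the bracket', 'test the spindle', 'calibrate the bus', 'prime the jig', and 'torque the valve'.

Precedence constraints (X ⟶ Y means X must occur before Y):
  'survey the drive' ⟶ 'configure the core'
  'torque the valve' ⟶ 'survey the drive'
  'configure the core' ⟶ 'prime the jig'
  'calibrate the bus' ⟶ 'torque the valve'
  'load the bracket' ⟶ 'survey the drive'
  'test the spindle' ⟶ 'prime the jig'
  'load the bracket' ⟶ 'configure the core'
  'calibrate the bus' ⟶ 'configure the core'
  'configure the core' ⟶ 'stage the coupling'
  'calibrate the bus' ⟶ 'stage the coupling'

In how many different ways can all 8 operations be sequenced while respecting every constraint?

The operations with no prerequisites are 'load the bracket', 'test the spindle', 'calibrate the bus'; any of them can be placed first.
Systematically extending each partial ordering one operation at a time and counting, there are 39 complete orderings.

39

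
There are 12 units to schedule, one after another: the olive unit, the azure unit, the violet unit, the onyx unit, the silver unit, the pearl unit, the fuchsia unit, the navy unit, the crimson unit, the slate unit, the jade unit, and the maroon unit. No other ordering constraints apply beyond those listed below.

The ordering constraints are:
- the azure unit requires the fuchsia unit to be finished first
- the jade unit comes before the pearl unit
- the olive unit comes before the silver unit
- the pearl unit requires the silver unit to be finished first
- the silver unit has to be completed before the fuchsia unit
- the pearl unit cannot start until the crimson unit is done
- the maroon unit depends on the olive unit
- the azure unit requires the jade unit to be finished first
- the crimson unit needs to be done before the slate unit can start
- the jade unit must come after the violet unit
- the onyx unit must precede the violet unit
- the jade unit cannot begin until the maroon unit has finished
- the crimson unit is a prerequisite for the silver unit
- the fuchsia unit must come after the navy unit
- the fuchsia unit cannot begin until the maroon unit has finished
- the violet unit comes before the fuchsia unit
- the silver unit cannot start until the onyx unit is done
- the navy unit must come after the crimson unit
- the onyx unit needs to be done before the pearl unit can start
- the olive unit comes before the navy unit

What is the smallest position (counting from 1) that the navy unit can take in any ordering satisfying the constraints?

The units that are forced before the navy unit, directly or transitively, are the olive unit, the crimson unit. That's 2 units.
So at minimum 2 units come before the navy unit, putting the navy unit no earlier than position 3. That position is achievable by scheduling exactly those predecessors first.

3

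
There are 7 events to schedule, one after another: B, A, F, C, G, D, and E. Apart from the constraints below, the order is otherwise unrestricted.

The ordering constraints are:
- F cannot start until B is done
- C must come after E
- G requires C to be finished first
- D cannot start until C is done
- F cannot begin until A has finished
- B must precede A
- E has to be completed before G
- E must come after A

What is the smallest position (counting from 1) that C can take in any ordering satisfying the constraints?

4

Every event that must precede C has to come before it. Tracing all chains that end at C, those events are: B, A, E — 3 in total.
So at minimum 3 events come before C, putting C no earlier than position 4. That position is achievable by scheduling exactly those predecessors first.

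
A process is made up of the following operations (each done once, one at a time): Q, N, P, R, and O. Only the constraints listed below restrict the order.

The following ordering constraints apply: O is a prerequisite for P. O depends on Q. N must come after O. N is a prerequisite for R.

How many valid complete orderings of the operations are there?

Only Q has no prerequisites, so it must go first.
Systematically extending each partial ordering one operation at a time and counting, there are 3 complete orderings.

3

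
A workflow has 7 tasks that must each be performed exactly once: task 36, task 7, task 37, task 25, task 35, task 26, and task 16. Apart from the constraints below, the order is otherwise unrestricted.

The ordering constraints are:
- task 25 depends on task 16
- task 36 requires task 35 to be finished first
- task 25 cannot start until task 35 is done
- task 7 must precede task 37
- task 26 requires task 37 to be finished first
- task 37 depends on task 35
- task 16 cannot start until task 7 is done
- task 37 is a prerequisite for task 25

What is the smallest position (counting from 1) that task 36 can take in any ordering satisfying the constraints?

2

The only task forced before task 36 (directly or transitively) is task 35.
So at minimum 1 task comes before task 36, putting task 36 no earlier than position 2. That position is achievable by scheduling exactly that predecessor first.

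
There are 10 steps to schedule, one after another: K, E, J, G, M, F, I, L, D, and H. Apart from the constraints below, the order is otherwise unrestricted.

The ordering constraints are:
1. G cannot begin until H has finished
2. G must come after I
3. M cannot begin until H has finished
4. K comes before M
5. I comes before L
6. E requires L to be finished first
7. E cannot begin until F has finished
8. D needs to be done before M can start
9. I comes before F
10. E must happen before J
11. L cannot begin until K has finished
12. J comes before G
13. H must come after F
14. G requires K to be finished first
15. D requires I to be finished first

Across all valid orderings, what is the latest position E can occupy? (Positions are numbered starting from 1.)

Every step that must follow E has to come after it. Tracing all chains starting from E, those steps are: J, G — 2 in total.
So at least 2 steps follow E, putting E no later than position 8. That position is achievable by scheduling everything else first.

8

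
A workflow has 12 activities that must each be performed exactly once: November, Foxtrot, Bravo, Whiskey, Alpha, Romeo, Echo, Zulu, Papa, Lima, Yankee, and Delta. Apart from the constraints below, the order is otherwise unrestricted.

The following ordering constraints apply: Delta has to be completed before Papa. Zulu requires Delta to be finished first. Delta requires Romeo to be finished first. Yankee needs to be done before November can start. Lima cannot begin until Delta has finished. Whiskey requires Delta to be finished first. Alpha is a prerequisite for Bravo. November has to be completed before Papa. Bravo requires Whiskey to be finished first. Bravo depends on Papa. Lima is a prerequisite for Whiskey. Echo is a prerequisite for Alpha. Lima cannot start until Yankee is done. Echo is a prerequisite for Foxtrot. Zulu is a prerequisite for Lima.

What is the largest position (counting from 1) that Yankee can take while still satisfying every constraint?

7

The activities that are forced after Yankee, directly or by a chain of constraints, are November, Bravo, Whiskey, Papa, Lima. That's 5 activities.
So at least 5 activities follow Yankee, putting Yankee no later than position 7. That position is achievable by scheduling everything else first.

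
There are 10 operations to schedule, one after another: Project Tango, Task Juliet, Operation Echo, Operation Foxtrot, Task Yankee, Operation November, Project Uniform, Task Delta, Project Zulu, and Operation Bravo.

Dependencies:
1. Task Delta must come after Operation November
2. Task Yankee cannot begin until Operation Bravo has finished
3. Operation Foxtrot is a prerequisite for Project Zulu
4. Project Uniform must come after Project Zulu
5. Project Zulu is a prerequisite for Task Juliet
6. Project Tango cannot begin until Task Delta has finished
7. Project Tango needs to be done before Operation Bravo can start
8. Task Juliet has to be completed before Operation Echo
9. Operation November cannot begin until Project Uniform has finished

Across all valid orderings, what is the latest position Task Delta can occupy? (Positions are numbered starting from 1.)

Every operation that must follow Task Delta has to come after it. Tracing all chains starting from Task Delta, those operations are: Project Tango, Task Yankee, Operation Bravo — 3 in total.
With 3 mandatory successors out of 10 operations total, the latest slot for Task Delta is 10−3 = 7, and it's reachable by doing all non-successors before Task Delta.

7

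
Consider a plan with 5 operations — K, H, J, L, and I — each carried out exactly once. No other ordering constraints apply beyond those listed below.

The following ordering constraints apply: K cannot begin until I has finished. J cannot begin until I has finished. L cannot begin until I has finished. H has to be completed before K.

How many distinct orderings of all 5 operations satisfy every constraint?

18

The operations with no prerequisites are H, I; any of them can be placed first.
Systematically extending each partial ordering one operation at a time and counting, there are 18 complete orderings.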